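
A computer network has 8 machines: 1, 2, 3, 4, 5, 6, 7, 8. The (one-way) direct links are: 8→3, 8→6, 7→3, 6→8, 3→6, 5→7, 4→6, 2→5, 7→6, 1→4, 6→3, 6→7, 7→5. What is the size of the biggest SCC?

5

{3, 5, 6, 7, 8} are all mutually reachable — one SCC of size 5.
{4} is an SCC by itself.
{2} is an SCC by itself.
{1} is an SCC by itself.
The largest has 5 vertices.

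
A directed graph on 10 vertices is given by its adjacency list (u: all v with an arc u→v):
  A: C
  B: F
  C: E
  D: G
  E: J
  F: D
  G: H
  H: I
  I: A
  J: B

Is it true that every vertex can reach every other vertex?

Yes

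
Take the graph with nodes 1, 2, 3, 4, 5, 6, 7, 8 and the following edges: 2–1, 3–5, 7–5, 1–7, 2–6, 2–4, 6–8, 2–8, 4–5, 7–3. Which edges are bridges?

The edges on the cycle 2-6-8-2 are not bridges since each lies on that cycle.
Every edge lies on some cycle, so there are no bridges.

none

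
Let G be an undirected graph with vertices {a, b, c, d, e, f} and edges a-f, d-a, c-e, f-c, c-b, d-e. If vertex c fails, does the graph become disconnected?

Deleting c raises the number of components from 1 to 2, so c is a cut vertex.

Yes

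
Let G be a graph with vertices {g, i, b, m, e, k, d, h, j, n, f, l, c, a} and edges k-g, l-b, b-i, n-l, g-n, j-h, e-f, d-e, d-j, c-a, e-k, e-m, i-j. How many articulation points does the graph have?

2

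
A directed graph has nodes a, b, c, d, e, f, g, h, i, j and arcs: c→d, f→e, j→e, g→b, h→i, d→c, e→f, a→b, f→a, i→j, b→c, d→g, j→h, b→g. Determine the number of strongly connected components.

4

{b, c, d, g} are all mutually reachable — one SCC of size 4.
{h, i, j} are all mutually reachable — one SCC of size 3.
{e, f} are all mutually reachable — one SCC of size 2.
{a} is an SCC by itself.
That gives 4 strongly connected components.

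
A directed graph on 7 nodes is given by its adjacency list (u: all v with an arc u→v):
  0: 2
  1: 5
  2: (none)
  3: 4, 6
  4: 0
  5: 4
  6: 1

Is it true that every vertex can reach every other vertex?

No

There is no directed path from 4 to 5, so the graph is not strongly connected.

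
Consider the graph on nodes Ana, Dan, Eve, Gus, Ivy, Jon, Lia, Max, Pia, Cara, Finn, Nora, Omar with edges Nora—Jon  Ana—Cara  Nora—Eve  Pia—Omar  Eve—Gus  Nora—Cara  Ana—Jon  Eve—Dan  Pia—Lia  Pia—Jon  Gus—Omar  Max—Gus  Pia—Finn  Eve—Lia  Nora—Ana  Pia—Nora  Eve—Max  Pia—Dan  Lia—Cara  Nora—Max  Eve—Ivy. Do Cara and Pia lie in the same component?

Yes

From Cara we can reach Ana, Dan, Eve, Gus, Ivy, Jon, Lia, Max, Pia, Cara, Finn, Nora, Omar, which includes Pia.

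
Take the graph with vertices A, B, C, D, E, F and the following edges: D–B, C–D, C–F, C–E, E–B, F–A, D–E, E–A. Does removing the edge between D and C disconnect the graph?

After removing D–C, the path D-E-C still connects them, so the edge is not a bridge.

No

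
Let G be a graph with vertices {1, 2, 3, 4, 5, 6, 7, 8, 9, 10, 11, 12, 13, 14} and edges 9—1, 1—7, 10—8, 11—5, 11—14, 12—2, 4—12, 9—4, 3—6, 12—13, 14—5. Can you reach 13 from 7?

From 7 we can reach 1, 2, 4, 7, 9, 12, 13, which includes 13.

Yes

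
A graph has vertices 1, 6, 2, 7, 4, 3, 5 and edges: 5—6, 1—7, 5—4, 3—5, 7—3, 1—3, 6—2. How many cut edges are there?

The edges on the cycle 1-7-3-1 are not bridges since each lies on that cycle.
But removing 5—4 disconnects 5 from 4; removing 6—2 disconnects 6 from 2; removing 3—5 disconnects 3 from 5; removing 5—6 disconnects 5 from 6 — these are bridges.
That makes 4 bridges.

4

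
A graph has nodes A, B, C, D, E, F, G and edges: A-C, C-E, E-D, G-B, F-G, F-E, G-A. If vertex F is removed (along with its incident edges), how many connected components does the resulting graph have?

With F gone, the remaining components are: {A, B, C, D, E, G}.
That is 1 component.

1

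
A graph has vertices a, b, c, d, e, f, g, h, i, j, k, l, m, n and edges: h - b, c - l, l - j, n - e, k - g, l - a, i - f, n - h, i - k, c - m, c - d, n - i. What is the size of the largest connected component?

Starting from a we can reach a, c, d, j, l, m. That is one component of size 6.
Starting from b we can reach b, e, f, g, h, i, k, n. That is one component of size 8.
The largest has 8 vertices.

8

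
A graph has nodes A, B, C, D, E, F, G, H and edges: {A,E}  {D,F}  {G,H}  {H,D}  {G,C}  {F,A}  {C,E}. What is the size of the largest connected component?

7

B is isolated — a component by itself.
Starting from A we can reach A, C, D, E, F, G, H. That is one component of size 7.
The largest has 7 vertices.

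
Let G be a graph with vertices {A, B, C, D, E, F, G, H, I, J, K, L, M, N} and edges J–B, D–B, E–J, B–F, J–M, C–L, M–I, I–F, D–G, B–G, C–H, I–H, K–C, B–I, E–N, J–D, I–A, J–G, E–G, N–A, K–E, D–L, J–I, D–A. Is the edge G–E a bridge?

No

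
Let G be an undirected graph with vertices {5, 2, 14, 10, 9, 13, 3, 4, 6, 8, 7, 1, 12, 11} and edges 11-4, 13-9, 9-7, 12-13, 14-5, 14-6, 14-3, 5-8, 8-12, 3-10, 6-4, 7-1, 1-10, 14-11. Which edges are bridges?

The edges on the cycle 14-11-4-6-14 are not bridges since each lies on that cycle.
Every edge lies on some cycle, so there are no bridges.

none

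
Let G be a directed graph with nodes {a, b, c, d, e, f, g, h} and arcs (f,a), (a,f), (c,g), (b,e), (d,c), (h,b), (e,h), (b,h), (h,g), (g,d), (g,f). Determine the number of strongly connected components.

3

{c, d, g} are all mutually reachable — one SCC of size 3.
{b, e, h} are all mutually reachable — one SCC of size 3.
{a, f} are all mutually reachable — one SCC of size 2.
That gives 3 strongly connected components.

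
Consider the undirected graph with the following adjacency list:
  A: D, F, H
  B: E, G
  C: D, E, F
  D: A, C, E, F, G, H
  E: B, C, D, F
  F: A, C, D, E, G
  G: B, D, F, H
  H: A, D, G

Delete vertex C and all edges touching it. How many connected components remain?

With C gone, the remaining components are: {A, B, D, E, F, G, H}.
That is 1 component.

1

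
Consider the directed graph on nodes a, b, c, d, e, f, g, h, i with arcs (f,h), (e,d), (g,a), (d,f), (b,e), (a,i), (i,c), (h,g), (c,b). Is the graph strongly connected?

From c we can reach every vertex (a, b, c, d, e, f, g, h, i), and every vertex can reach c (a, b, c, d, e, f, g, h, i). So the whole graph is one strongly connected component.

Yes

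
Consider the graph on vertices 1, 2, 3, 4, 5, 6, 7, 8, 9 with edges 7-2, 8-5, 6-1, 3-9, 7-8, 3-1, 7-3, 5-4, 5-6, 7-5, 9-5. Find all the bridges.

The edges on the cycle 7-3-9-5-8-7 are not bridges since each lies on that cycle.
But removing 7-2 disconnects 7 from 2; removing 4-5 disconnects 4 from 5 — these are bridges.

2-7, 4-5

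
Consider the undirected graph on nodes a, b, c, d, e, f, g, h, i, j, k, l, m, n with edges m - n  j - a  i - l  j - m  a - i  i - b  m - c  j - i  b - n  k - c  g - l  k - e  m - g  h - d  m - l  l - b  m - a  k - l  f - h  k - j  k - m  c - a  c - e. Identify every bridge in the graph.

d-h, f-h

The edges on the cycle k-j-i-l-m-k are not bridges since each lies on that cycle.
But removing h - d disconnects h from d; removing f - h disconnects f from h — these are bridges.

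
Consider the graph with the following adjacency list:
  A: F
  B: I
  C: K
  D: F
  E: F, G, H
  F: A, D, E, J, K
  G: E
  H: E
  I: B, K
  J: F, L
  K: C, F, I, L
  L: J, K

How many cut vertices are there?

Removing E increases the component count from 1 to 3, so E is a cut vertex.
Removing F increases the component count from 1 to 4, so F is a cut vertex.
Removing I increases the component count from 1 to 2, so I is a cut vertex.
Likewise K is a cut vertex.
By contrast removing L leaves 1 component; it is not a cut vertex. No other vertex is a cut vertex either.

4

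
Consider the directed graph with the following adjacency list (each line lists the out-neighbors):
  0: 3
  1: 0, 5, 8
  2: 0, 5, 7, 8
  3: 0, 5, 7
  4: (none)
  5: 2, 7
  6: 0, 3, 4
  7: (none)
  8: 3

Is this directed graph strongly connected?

No

There is no directed path from 1 to 4, so the graph is not strongly connected.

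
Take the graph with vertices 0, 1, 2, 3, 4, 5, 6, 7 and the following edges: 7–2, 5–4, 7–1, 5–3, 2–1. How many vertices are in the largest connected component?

6 is isolated — a component by itself.
0 is isolated — a component by itself.
Starting from 1 we can reach 1, 2, 7. That is one component of size 3.
Starting from 3 we can reach 3, 4, 5. That is one component of size 3.
The largest has 3 vertices.

3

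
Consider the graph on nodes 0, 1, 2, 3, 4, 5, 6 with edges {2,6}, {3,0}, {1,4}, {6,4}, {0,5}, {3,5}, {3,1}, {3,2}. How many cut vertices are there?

1

Removing 3 increases the component count from 1 to 2, so 3 is a cut vertex.
By contrast removing 5 leaves 1 component; it is not a cut vertex. No other vertex is a cut vertex either.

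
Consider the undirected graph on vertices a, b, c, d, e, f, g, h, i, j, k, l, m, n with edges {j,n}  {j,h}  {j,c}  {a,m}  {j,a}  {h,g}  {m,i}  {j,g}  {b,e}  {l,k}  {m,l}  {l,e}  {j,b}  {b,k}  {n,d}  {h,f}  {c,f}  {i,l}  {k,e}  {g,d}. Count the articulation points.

Removing j increases the component count from 1 to 2, so j is a cut vertex.
By contrast removing b leaves 1 component; it is not a cut vertex. No other vertex is a cut vertex either.

1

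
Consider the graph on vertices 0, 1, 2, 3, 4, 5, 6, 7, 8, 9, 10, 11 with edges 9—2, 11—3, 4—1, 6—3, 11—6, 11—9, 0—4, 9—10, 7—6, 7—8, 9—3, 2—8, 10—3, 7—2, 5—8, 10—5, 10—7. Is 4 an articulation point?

Yes

Deleting 4 raises the number of components from 2 to 3, so 4 is a cut vertex.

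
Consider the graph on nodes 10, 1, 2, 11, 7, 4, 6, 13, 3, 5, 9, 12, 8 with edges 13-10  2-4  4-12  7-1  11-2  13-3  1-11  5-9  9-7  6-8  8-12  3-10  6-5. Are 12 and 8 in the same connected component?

From 12 we can reach 1, 2, 4, 5, 6, 7, 8, 9, 11, 12, which includes 8.

Yes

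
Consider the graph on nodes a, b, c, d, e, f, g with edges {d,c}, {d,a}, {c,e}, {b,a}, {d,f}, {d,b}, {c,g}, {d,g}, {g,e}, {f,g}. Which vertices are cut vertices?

d

Removing d increases the component count from 1 to 2, so d is a cut vertex.
By contrast removing b leaves 1 component; it is not a cut vertex. No other vertex is a cut vertex either.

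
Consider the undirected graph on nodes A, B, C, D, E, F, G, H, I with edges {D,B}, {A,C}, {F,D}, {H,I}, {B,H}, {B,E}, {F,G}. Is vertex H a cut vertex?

Deleting H raises the number of components from 2 to 3, so H is a cut vertex.

Yes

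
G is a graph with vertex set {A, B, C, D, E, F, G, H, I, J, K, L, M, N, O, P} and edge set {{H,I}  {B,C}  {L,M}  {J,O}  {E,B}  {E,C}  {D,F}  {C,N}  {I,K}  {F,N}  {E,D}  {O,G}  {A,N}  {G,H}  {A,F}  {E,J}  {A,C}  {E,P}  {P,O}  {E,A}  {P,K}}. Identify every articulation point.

Removing E increases the component count from 2 to 3, so E is a cut vertex.
By contrast removing D leaves 2 components; it is not a cut vertex. No other vertex is a cut vertex either.

E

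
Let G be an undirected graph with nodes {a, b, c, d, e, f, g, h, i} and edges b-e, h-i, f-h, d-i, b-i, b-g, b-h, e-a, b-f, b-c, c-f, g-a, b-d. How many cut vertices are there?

1

Removing b increases the component count from 1 to 2, so b is a cut vertex.
By contrast removing i leaves 1 component; it is not a cut vertex. No other vertex is a cut vertex either.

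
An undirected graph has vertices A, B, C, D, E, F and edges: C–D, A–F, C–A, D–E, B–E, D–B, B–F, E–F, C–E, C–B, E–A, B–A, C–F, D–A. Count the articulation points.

0

Removing E, for instance, still leaves 1 component. No single vertex removal increases the component count — the graph has no articulation points.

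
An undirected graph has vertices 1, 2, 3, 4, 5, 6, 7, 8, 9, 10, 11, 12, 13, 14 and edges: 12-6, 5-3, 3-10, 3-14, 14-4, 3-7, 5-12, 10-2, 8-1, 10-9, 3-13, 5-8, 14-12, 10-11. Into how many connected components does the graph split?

1

Starting from 1 we can reach 1, 2, 3, 4, 5, 6, 7, 8, 9, 10, 11, 12, 13, 14. That is one component of size 14.
Total: 1 component.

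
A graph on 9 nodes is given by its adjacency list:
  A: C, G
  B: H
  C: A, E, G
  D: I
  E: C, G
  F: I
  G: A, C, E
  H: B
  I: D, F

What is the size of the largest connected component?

4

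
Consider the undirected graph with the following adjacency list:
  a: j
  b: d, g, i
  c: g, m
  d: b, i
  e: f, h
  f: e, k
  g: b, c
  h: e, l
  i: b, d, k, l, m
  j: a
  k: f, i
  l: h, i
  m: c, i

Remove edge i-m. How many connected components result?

2

i and m are still connected via i-b-g-c-m, so the component count stays at 2.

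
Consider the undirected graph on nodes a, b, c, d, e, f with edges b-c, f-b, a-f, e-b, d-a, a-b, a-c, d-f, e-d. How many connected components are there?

1

Starting from a we can reach a, b, c, d, e, f. That is one component of size 6.
Total: 1 component.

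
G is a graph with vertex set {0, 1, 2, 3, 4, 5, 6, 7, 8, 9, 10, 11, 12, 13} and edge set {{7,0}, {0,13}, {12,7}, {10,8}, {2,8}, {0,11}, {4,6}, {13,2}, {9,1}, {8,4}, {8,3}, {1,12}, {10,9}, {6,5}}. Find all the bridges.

The edges on the cycle 10-9-1-12-7-0-13-2-8-10 are not bridges since each lies on that cycle.
But removing 6—5 disconnects 6 from 5; removing 8—3 disconnects 8 from 3; removing 11—0 disconnects 11 from 0; removing 8—4 disconnects 8 from 4 — these are bridges.
In total 5 edges are bridges.

0-11, 3-8, 4-6, 4-8, 5-6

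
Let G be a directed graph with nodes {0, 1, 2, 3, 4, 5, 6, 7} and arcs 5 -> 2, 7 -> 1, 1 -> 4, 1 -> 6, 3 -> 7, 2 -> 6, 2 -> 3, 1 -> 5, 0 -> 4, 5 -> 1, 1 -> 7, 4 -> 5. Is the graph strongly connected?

There is no directed path from 1 to 0, so the graph is not strongly connected.

No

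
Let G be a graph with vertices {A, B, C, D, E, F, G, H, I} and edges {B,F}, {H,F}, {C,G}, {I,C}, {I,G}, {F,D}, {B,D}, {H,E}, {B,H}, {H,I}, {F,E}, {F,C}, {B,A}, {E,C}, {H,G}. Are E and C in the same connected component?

Yes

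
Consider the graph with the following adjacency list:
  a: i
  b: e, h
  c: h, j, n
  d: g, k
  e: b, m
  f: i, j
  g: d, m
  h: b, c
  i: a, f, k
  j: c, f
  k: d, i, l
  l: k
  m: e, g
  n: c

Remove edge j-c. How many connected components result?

j and c are still connected via j-f-i-k-d-g-m-e-b-h-c, so the component count stays at 1.

1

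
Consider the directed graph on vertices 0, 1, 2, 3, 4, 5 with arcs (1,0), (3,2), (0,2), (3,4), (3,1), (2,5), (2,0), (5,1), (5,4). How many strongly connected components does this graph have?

3

{0, 1, 2, 5} are all mutually reachable — one SCC of size 4.
{3} is an SCC by itself.
{4} is an SCC by itself.
That gives 3 strongly connected components.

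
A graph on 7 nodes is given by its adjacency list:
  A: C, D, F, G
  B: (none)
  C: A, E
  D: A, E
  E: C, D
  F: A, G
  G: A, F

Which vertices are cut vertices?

A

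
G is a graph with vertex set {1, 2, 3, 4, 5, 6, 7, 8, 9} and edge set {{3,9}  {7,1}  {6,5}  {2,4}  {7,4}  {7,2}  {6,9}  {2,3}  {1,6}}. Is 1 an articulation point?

Deleting 1 leaves 2 components (was 2), so 1 is not a cut vertex.

No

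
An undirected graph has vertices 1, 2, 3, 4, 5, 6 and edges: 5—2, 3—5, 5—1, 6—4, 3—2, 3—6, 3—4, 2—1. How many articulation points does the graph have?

Removing 3 increases the component count from 1 to 2, so 3 is a cut vertex.
By contrast removing 4 leaves 1 component; it is not a cut vertex. No other vertex is a cut vertex either.

1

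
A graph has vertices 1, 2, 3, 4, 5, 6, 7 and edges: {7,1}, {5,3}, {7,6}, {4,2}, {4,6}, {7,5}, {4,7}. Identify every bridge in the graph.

1-7, 2-4, 3-5, 5-7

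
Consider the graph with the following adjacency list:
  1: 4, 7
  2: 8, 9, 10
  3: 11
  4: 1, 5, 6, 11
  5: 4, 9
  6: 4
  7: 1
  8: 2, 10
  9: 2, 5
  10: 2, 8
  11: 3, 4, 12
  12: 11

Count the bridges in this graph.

9

The edges on the cycle 2-8-10-2 are not bridges since each lies on that cycle.
But removing 4-6 disconnects 4 from 6; removing 11-12 disconnects 11 from 12; removing 1-7 disconnects 1 from 7; removing 9-2 disconnects 9 from 2 — these are bridges.
In total 9 edges are bridges.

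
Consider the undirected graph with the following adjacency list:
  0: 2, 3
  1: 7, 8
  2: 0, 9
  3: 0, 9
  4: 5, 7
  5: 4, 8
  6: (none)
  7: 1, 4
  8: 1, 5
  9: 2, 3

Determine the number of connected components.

6 is isolated — a component by itself.
Starting from 0 we can reach 0, 2, 3, 9. That is one component of size 4.
Starting from 1 we can reach 1, 4, 5, 7, 8. That is one component of size 5.
Total: 3 components.

3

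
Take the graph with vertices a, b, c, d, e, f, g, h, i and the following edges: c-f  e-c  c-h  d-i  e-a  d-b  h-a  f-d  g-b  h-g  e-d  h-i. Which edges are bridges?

none

The edges on the cycle e-c-f-d-e are not bridges since each lies on that cycle.
Every edge lies on some cycle, so there are no bridges.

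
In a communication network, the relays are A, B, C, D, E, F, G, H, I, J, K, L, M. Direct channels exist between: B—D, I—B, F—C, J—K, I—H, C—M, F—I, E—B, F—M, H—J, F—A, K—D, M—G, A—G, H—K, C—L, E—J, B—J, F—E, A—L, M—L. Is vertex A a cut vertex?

Deleting A leaves 1 component (was 1) (its neighbors F, G, L remain connected to each other), so A is not a cut vertex.

No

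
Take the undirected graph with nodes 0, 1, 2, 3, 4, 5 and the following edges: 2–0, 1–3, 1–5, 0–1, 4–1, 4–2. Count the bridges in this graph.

The edges on the cycle 4-2-0-1-4 are not bridges since each lies on that cycle.
But removing 1–5 disconnects 1 from 5; removing 1–3 disconnects 1 from 3 — these are bridges.
That makes 2 bridges.

2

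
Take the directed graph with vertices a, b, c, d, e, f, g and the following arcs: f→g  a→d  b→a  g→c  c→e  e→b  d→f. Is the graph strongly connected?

Yes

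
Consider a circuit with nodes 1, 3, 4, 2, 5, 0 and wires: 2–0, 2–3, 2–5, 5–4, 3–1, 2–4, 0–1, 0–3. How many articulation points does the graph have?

1

Removing 2 increases the component count from 1 to 2, so 2 is a cut vertex.
By contrast removing 1 leaves 1 component; it is not a cut vertex. No other vertex is a cut vertex either.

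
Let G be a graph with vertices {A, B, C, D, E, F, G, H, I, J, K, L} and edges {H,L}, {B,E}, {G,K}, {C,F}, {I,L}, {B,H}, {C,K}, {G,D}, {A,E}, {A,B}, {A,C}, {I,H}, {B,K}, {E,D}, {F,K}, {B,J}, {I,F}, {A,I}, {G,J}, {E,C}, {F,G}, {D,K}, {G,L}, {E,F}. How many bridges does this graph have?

0

The edges on the cycle A-B-E-F-I-A are not bridges since each lies on that cycle.
Every edge lies on some cycle, so there are no bridges.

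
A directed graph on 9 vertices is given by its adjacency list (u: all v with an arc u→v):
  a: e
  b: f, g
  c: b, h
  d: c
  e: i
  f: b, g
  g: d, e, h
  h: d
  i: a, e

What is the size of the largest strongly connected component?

6

{b, c, d, f, g, h} are all mutually reachable — one SCC of size 6.
{a, e, i} are all mutually reachable — one SCC of size 3.
The largest has 6 vertices.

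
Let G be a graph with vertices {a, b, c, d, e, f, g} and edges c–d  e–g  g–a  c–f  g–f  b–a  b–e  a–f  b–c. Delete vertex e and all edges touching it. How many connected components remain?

1

With e gone, the remaining components are: {a, b, c, d, f, g}.
That is 1 component.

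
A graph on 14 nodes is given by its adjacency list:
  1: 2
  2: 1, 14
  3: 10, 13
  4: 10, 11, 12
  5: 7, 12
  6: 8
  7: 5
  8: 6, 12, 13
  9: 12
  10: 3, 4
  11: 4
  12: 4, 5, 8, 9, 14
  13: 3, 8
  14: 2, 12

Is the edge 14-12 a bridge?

Removing 14-12 leaves no path between 14 and 12: the component count goes from 1 to 2. So it is a bridge.

Yes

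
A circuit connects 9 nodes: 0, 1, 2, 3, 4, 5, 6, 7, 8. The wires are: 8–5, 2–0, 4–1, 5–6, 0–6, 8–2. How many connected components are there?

7 is isolated — a component by itself.
3 is isolated — a component by itself.
Starting from 1 we can reach 1, 4. That is one component of size 2.
Starting from 0 we can reach 0, 2, 5, 6, 8. That is one component of size 5.
Total: 4 components.

4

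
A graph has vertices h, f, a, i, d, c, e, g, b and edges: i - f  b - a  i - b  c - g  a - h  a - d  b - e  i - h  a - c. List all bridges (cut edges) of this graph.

The edges on the cycle i-b-a-h-i are not bridges since each lies on that cycle.
But removing c - g disconnects c from g; removing i - f disconnects i from f; removing a - c disconnects a from c; removing e - b disconnects e from b — these are bridges.
In total 5 edges are bridges.

a-c, a-d, b-e, c-g, f-i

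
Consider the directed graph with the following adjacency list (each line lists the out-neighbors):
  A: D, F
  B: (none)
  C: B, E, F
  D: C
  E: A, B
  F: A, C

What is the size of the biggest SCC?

5

{A, C, D, E, F} are all mutually reachable — one SCC of size 5.
{B} is an SCC by itself.
The largest has 5 vertices.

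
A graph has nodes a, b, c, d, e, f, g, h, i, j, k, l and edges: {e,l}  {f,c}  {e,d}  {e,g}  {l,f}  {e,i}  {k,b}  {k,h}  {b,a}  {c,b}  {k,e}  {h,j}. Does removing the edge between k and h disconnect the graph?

Removing k—h leaves no path between k and h: the component count goes from 1 to 2. So it is a bridge.

Yes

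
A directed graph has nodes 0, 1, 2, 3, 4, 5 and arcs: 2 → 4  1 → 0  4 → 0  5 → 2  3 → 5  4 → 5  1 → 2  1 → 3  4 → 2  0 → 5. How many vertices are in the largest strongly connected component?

4

{0, 2, 4, 5} are all mutually reachable — one SCC of size 4.
{3} is an SCC by itself.
{1} is an SCC by itself.
The largest has 4 vertices.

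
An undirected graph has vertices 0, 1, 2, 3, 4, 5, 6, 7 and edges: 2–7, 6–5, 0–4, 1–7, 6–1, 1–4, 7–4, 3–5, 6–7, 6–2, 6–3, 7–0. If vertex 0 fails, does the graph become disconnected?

No

Deleting 0 leaves 1 component (was 1) (its neighbors 4, 7 remain connected to each other), so 0 is not a cut vertex.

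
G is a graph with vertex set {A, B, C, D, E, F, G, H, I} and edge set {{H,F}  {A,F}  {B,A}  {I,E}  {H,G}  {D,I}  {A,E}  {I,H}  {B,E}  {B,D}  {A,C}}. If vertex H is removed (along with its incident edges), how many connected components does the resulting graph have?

2

With H gone, the remaining components are: {G}; {A, B, C, D, E, F, I}.
That is 2 components.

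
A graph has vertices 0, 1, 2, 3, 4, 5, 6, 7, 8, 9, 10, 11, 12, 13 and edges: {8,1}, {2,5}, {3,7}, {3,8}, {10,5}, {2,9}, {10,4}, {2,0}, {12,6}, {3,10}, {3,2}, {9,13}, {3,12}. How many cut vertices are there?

6

Removing 2 increases the component count from 2 to 4, so 2 is a cut vertex.
Removing 3 increases the component count from 2 to 5, so 3 is a cut vertex.
Removing 8 increases the component count from 2 to 3, so 8 is a cut vertex.
Likewise 9, 10, 12 are cut vertices.
By contrast removing 0 leaves 2 components; it is not a cut vertex. No other vertex is a cut vertex either.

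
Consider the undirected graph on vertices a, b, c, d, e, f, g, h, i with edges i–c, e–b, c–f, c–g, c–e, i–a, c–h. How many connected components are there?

2

d is isolated — a component by itself.
Starting from a we can reach a, b, c, e, f, g, h, i. That is one component of size 8.
Total: 2 components.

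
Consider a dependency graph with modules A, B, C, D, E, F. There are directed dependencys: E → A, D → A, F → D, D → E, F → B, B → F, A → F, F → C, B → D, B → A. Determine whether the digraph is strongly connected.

No

There is no directed path from C to A, so the graph is not strongly connected.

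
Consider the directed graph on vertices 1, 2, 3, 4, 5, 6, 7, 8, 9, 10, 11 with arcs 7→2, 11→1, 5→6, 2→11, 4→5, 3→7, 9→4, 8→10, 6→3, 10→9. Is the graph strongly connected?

No

There is no directed path from 3 to 5, so the graph is not strongly connected.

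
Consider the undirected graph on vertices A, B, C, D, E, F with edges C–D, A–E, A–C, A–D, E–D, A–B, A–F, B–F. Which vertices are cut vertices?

Removing A increases the component count from 1 to 2, so A is a cut vertex.
By contrast removing E leaves 1 component; it is not a cut vertex. No other vertex is a cut vertex either.

A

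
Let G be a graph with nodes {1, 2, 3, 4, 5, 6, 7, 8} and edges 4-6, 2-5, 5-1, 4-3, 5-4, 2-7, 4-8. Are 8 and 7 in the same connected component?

Yes

From 8 we can reach 1, 2, 3, 4, 5, 6, 7, 8, which includes 7.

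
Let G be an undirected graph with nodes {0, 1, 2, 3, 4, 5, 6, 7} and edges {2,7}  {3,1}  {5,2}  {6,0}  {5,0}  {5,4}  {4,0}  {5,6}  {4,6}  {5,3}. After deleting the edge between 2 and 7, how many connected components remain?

2

Before removal there is 1 component.
2-7 is a bridge — removing it separates 2's side from 7's side.
After removal: 2 components.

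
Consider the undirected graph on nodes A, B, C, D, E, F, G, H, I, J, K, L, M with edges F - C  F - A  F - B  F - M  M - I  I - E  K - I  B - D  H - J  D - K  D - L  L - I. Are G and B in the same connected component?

The component containing G is {G}, and B is not in it.

No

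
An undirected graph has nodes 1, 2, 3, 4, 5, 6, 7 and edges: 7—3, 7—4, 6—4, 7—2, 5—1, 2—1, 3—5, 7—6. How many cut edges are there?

0

The edges on the cycle 7-6-4-7 are not bridges since each lies on that cycle.
Every edge lies on some cycle, so there are no bridges.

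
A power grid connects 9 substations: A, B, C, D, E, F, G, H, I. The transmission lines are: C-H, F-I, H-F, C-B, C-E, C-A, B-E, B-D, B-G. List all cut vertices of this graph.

B, C, F, H

Removing B increases the component count from 1 to 3, so B is a cut vertex.
Removing C increases the component count from 1 to 3, so C is a cut vertex.
Removing F increases the component count from 1 to 2, so F is a cut vertex.
Likewise H is a cut vertex.
By contrast removing E leaves 1 component; it is not a cut vertex. No other vertex is a cut vertex either.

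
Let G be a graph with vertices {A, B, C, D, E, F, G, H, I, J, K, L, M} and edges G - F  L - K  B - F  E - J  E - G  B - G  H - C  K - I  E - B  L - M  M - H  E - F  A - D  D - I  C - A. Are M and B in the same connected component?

The component containing M is {A, C, D, H, I, K, L, M}, and B is not in it.

No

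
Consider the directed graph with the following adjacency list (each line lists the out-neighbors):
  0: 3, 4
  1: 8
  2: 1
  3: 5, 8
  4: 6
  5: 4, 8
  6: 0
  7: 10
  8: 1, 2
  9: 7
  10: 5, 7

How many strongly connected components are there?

{0, 3, 4, 5, 6} are all mutually reachable — one SCC of size 5.
{1, 2, 8} are all mutually reachable — one SCC of size 3.
{7, 10} are all mutually reachable — one SCC of size 2.
{9} is an SCC by itself.
That gives 4 strongly connected components.

4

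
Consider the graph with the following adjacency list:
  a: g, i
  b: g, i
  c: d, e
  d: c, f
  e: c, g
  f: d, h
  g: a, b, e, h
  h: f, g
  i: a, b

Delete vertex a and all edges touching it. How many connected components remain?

With a gone, the remaining components are: {b, c, d, e, f, g, h, i}.
That is 1 component.

1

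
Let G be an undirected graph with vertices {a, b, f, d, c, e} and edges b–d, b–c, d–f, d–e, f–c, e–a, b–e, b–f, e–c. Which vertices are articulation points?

e

Removing e increases the component count from 1 to 2, so e is a cut vertex.
By contrast removing a leaves 1 component; it is not a cut vertex. No other vertex is a cut vertex either.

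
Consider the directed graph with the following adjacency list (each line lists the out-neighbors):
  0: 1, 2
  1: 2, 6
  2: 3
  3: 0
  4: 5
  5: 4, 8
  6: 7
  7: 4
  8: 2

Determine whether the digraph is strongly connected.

Yes

From 5 we can reach every vertex (0, 1, 2, 3, 4, 5, 6, 7, 8), and every vertex can reach 5 (0, 1, 2, 3, 4, 5, 6, 7, 8). So the whole graph is one strongly connected component.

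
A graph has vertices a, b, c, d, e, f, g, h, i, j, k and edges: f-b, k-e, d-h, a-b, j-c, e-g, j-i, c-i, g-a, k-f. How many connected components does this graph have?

Starting from d we can reach d, h. That is one component of size 2.
Starting from c we can reach c, i, j. That is one component of size 3.
Starting from a we can reach a, b, e, f, g, k. That is one component of size 6.
Total: 3 components.

3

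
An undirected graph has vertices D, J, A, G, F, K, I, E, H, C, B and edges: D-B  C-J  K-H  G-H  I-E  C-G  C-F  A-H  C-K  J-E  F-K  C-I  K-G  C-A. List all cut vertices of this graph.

Removing C increases the component count from 2 to 3, so C is a cut vertex.
By contrast removing J leaves 2 components; it is not a cut vertex. No other vertex is a cut vertex either.

C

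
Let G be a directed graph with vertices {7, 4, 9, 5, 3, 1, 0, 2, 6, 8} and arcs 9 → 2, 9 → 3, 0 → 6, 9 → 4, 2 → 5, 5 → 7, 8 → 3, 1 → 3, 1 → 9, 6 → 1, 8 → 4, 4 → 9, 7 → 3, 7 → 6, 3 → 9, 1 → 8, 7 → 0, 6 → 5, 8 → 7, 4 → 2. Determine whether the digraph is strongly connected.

Yes

From 4 we can reach every vertex (0, 1, 2, 3, 4, 5, 6, 7, 8, 9), and every vertex can reach 4 (0, 1, 2, 3, 4, 5, 6, 7, 8, 9). So the whole graph is one strongly connected component.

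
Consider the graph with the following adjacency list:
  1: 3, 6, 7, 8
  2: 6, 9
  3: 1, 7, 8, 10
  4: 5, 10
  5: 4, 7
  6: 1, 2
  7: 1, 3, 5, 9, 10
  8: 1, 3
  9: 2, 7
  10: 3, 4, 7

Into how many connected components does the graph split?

1

Starting from 1 we can reach 1, 2, 3, 4, 5, 6, 7, 8, 9, 10. That is one component of size 10.
Total: 1 component.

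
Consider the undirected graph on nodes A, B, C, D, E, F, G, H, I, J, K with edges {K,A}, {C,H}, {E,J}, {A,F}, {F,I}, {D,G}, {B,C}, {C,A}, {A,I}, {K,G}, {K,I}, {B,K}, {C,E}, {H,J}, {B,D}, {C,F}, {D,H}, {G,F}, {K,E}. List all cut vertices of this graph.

none

Removing E, for instance, still leaves 1 component. No single vertex removal increases the component count — the graph has no articulation points.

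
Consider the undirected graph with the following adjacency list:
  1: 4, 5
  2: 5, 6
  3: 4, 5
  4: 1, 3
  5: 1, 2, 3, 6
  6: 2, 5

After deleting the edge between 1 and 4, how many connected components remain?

1 and 4 are still connected via 1-5-3-4, so the component count stays at 1.

1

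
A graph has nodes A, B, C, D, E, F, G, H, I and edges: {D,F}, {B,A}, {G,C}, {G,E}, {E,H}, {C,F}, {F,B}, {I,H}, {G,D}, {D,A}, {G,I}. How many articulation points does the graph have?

Removing G increases the component count from 1 to 2, so G is a cut vertex.
By contrast removing D leaves 1 component; it is not a cut vertex. No other vertex is a cut vertex either.

1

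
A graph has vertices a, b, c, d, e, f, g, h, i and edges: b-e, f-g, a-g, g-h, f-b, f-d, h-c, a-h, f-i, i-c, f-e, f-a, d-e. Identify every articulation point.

f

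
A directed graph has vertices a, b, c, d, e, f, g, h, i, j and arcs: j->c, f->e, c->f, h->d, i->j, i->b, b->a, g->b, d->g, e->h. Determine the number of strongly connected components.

{d} is an SCC by itself.
{g} is an SCC by itself.
{f} is an SCC by itself.
{a} is an SCC by itself.
{i} is an SCC by itself.
(and 5 more singleton SCCs)
That gives 10 strongly connected components.

10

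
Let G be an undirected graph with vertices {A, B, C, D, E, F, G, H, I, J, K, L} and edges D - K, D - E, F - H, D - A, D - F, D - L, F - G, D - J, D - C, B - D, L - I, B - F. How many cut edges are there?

The edges on the cycle B-D-F-B are not bridges since each lies on that cycle.
But removing H - F disconnects H from F; removing D - E disconnects D from E; removing D - C disconnects D from C; removing D - K disconnects D from K — these are bridges.
In total 9 edges are bridges.

9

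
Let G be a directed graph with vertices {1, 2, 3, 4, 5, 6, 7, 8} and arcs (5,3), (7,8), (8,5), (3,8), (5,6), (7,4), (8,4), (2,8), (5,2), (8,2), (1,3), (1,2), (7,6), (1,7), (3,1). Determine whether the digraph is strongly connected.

No

There is no directed path from 6 to 3, so the graph is not strongly connected.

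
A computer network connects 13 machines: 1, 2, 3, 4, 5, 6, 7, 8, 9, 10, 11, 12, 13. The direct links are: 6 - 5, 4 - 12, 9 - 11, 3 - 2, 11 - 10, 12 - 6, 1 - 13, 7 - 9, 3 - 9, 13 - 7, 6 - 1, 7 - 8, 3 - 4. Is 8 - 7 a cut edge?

Yes

Removing 8 - 7 leaves no path between 8 and 7: the component count goes from 1 to 2. So it is a bridge.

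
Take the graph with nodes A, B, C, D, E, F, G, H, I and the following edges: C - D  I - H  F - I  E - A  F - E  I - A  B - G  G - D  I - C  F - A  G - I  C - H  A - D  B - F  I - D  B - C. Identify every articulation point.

none

Removing H, for instance, still leaves 1 component. No single vertex removal increases the component count — the graph has no articulation points.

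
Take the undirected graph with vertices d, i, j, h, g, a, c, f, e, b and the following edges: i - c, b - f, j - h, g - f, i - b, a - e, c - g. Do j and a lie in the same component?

No

The component containing j is {h, j}, and a is not in it.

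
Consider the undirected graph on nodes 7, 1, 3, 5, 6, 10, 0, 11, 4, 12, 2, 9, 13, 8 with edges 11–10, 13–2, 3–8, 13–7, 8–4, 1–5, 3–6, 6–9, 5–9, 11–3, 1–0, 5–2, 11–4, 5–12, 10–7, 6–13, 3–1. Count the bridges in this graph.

2

The edges on the cycle 3-1-5-9-6-3 are not bridges since each lies on that cycle.
But removing 1–0 disconnects 1 from 0; removing 5–12 disconnects 5 from 12 — these are bridges.
That makes 2 bridges.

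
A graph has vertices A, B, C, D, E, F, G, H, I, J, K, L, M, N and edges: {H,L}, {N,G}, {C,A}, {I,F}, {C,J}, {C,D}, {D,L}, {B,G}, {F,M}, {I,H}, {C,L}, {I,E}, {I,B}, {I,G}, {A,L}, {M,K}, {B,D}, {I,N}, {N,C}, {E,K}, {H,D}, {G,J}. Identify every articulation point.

I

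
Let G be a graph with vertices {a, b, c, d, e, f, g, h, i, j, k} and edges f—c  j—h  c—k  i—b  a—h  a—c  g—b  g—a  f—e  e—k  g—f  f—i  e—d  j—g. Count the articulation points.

1

Removing e increases the component count from 1 to 2, so e is a cut vertex.
By contrast removing g leaves 1 component; it is not a cut vertex. No other vertex is a cut vertex either.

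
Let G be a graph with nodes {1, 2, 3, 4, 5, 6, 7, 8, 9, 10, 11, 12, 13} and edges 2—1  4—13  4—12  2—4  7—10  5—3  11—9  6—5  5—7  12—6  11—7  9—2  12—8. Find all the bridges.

1-2, 10-7, 12-8, 13-4, 3-5

The edges on the cycle 11-9-2-4-12-6-5-7-11 are not bridges since each lies on that cycle.
But removing 8—12 disconnects 8 from 12; removing 10—7 disconnects 10 from 7; removing 3—5 disconnects 3 from 5; removing 13—4 disconnects 13 from 4 — these are bridges.
In total 5 edges are bridges.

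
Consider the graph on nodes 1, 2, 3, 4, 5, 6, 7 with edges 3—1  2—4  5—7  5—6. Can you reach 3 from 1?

From 1 we can reach 1, 3, which includes 3.

Yes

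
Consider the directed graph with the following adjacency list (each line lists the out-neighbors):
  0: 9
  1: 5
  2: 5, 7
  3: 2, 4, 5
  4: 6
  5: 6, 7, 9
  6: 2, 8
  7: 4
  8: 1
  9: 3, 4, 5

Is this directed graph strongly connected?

There is no directed path from 2 to 0, so the graph is not strongly connected.

No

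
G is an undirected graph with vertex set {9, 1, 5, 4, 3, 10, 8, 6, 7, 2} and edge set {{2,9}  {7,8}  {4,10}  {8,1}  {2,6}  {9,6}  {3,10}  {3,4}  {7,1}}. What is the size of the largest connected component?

5 is isolated — a component by itself.
Starting from 3 we can reach 3, 4, 10. That is one component of size 3.
Starting from 2 we can reach 2, 6, 9. That is one component of size 3.
Starting from 1 we can reach 1, 7, 8. That is one component of size 3.
The largest has 3 vertices.

3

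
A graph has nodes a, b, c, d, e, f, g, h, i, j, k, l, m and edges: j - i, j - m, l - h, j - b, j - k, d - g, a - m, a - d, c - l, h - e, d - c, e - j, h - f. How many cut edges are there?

5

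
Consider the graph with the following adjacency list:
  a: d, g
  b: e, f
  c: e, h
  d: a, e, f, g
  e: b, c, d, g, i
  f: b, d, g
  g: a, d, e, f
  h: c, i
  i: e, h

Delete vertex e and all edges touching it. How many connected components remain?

2

With e gone, the remaining components are: {c, h, i}; {a, b, d, f, g}.
That is 2 components.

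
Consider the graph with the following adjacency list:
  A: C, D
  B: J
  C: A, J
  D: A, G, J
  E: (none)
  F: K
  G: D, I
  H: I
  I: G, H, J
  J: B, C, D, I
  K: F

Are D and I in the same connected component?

Yes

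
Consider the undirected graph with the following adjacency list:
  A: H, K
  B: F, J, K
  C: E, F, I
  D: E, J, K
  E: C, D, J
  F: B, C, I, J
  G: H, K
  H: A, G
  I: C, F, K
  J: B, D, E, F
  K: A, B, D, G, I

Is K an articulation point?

Deleting K raises the number of components from 1 to 2, so K is a cut vertex.

Yes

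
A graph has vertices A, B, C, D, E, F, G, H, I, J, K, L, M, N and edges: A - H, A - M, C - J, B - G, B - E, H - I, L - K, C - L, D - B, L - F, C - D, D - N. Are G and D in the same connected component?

Yes

From G we can reach B, C, D, E, F, G, J, K, L, N, which includes D.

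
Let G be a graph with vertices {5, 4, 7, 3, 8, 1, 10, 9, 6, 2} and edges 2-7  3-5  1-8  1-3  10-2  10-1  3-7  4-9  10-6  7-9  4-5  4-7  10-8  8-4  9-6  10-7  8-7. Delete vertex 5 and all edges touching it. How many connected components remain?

1

With 5 gone, the remaining components are: {1, 2, 3, 4, 6, 7, 8, 9, 10}.
That is 1 component.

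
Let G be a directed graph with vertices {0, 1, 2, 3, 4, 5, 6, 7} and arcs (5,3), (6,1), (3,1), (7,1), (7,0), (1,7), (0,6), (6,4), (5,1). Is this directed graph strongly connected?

No

There is no directed path from 1 to 2, so the graph is not strongly connected.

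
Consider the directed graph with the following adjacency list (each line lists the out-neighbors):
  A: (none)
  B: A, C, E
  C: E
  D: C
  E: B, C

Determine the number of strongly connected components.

{B, C, E} are all mutually reachable — one SCC of size 3.
{D} is an SCC by itself.
{A} is an SCC by itself.
That gives 3 strongly connected components.

3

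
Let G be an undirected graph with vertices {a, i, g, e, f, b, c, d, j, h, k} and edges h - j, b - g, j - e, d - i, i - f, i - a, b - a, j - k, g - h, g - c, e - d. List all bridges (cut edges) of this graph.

The edges on the cycle b-g-h-j-e-d-i-a-b are not bridges since each lies on that cycle.
But removing f - i disconnects f from i; removing c - g disconnects c from g; removing k - j disconnects k from j — these are bridges.

c-g, f-i, j-k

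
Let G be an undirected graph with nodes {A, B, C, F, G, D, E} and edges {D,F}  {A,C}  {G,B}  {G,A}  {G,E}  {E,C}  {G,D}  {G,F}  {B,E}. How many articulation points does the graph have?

1

Removing G increases the component count from 1 to 2, so G is a cut vertex.
By contrast removing F leaves 1 component; it is not a cut vertex. No other vertex is a cut vertex either.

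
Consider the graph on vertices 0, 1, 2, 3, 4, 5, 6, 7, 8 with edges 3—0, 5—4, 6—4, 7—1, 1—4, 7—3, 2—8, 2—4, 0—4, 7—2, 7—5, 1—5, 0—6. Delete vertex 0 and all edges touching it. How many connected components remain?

1

With 0 gone, the remaining components are: {1, 2, 3, 4, 5, 6, 7, 8}.
That is 1 component.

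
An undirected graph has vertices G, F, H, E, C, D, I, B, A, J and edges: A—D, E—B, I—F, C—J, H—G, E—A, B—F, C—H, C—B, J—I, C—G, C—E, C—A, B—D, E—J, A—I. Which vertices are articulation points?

C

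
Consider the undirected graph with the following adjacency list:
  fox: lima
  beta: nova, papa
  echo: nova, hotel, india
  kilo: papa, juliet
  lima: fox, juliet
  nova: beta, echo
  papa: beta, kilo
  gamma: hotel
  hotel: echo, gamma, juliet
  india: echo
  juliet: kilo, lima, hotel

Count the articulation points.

Removing echo increases the component count from 1 to 2, so echo is a cut vertex.
Removing lima increases the component count from 1 to 2, so lima is a cut vertex.
Removing hotel increases the component count from 1 to 2, so hotel is a cut vertex.
Likewise juliet is a cut vertex.
By contrast removing beta leaves 1 component; it is not a cut vertex. No other vertex is a cut vertex either.

4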